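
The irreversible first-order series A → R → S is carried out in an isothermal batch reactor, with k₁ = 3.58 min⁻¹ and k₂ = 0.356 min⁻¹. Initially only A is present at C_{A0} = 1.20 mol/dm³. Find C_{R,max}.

0.930 mol/dm³

For a first-order series the maximum intermediate yield is C_{R,max}/C_{A0} = (k₁/k₂)^[k₂/(k₂−k₁)].
= (3.58/0.356)^(0.356/(0.356−3.58)) = (10.06)^(-0.1104) = 0.7750.
C_{R,max} = 0.7750×1.20 = 0.930 mol/dm³.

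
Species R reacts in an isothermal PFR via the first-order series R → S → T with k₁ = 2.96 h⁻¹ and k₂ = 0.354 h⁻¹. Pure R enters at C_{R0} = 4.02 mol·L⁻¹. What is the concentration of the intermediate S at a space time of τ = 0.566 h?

2.88 mol·L⁻¹

Solving the coupled first-order balances gives C_S(τ) = [k₁/(k₂−k₁)]·C_{R0}·(e^(−k₁τ) − e^(−k₂τ)).
e^(−k₁τ) = e^(−2.96×0.566) = e^(−1.675) = 0.1872; e^(−k₂τ) = e^(−0.2004) = 0.8184.
C_S = 2.96×4.02/(0.354−2.96) × (0.1872−0.8184) = (-4.566)×(-0.6312) = 2.882 mol·L⁻¹.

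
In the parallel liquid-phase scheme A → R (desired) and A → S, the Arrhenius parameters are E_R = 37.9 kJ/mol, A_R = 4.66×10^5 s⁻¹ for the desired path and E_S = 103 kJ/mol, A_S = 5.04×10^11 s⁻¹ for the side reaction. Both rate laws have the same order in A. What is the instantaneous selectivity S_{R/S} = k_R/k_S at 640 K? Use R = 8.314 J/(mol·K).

0.190

k_R/k_S = (A_R/A_S)·exp[−(E_R−E_S)/(RT)] = (A_R/A_S)·exp[(E_S−E_R)/(RT)].
(E_S−E_R)/(RT) = (103−37.9)×10³/(8.314×640) = 65100/5321 = 12.23.
k_R/k_S = (4.66×10^5/5.04×10^11)·exp(12.23) = 9.246×10^-7 × 2.058×10^5 = 0.190.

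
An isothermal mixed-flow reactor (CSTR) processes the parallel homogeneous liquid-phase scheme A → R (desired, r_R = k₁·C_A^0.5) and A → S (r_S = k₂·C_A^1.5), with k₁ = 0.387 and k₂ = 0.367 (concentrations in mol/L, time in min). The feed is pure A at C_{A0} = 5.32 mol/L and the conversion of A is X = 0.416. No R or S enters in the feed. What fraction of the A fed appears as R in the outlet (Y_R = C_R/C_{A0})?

Exit C_A = C_{A0}(1−X) = 5.32×0.584 = 3.107 mol/L.
A CSTR operates uniformly at the exit composition, giving r_R = 0.6821 and r_S = 2.010 (each k·C_A^n at C_A = 3.107).
Fraction of consumed A going to R: r_R/(r_R+r_S) = 0.2534.
C_R = 0.2534·C_{A0}·X = 0.2534×5.32×0.416 = 0.561 mol/L; Y_R = C_R/C_{A0} = 0.105.

0.105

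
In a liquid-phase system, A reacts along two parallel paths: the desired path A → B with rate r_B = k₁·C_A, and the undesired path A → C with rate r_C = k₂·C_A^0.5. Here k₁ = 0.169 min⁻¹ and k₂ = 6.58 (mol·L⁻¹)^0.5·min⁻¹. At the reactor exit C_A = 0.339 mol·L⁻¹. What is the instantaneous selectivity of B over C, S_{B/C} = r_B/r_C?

S_{B/C} = r_B/r_C = (k₁·C_A)/(k₂·C_A^0.5) = (k₁/k₂)·C_A^0.5.
= (0.169×0.3390) / (6.58×0.3390^0.5) = 0.05729/3.831 = 0.0150.
Since the desired path is higher order in A, keeping C_A high (PFR or concentrated feed) favours B.

0.0150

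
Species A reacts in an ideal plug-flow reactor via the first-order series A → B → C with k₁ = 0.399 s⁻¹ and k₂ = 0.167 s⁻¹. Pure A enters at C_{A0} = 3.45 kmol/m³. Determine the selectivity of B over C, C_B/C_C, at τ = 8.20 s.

0.631

For first-order series with pure A initially, C_B(τ) = k₁C_{A0}/(k₂−k₁)·(e^(−k₁τ) − e^(−k₂τ)).
e^(−k₁τ) = e^(−0.399×8.20) = e^(−3.272) = 0.03794; e^(−k₂τ) = e^(−1.369) = 0.2543.
C_B = 0.399×3.45/(0.167−0.399) × (0.03794−0.2543) = (-5.933)×(-0.2163) = 1.284 kmol/m³.
C_A = C_{A0}e^(−k₁τ) = 0.1309 kmol/m³, so C_C = C_{A0}−C_A−C_B = 2.036 kmol/m³; C_B/C_C = 0.631.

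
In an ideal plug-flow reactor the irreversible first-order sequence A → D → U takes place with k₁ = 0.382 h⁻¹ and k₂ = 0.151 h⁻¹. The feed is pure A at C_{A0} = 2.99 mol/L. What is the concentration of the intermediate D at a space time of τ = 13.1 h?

0.651 mol/L

For first-order series with pure A initially, C_D(τ) = k₁C_{A0}/(k₂−k₁)·(e^(−k₁τ) − e^(−k₂τ)).
e^(−k₁τ) = e^(−0.382×13.1) = e^(−5.004) = 0.006710; e^(−k₂τ) = e^(−1.978) = 0.1383.
C_D = 0.382×2.99/(0.151−0.382) × (0.006710−0.1383) = (-4.945)×(-0.1316) = 0.6508 mol/L.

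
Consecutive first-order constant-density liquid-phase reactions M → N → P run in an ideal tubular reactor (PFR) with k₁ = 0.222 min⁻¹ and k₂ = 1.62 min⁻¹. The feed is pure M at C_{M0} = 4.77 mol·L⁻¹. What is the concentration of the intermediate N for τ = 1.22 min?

Solving the coupled first-order balances gives C_N(τ) = [k₁/(k₂−k₁)]·C_{M0}·(e^(−k₁τ) − e^(−k₂τ)).
e^(−k₁τ) = e^(−0.222×1.22) = e^(−0.2708) = 0.7627; e^(−k₂τ) = e^(−1.976) = 0.1386.
C_N = 0.222×4.77/(1.62−0.222) × (0.7627−0.1386) = 0.7575×0.6242 = 0.4728 mol·L⁻¹.

0.473 mol·L⁻¹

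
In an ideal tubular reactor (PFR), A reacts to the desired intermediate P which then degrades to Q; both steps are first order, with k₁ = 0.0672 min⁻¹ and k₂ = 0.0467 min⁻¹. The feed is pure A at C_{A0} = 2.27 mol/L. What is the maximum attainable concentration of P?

0.991 mol/L

Evaluating C_P at τ_opt = ln(k₂/k₁)/(k₂−k₁) gives C_{P,max}/C_{A0} = (k₁/k₂)^[k₂/(k₂−k₁)].
= (0.0672/0.0467)^(0.0467/(0.0467−0.0672)) = (1.439)^(-2.278) = 0.4365.
C_{P,max} = 0.4365×2.27 = 0.991 mol/L.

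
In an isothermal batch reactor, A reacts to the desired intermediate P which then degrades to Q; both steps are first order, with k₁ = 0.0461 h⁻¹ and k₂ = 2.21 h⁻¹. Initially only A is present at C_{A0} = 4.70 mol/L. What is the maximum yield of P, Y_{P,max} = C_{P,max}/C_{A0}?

0.0192

At the optimum, C_{P,max}/C_{A0} = (k₁/k₂)^[k₂/(k₂−k₁)].
= (0.0461/2.21)^(2.21/(2.21−0.0461)) = (0.02086)^(1.021) = 0.01921.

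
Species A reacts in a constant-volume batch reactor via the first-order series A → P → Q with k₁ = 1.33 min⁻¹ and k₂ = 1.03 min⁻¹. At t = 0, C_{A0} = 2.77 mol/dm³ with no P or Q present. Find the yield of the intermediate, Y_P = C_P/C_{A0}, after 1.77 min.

Solving the coupled first-order balances gives C_P(t) = [k₁/(k₂−k₁)]·C_{A0}·(e^(−k₁t) − e^(−k₂t)).
e^(−k₁t) = e^(−1.33×1.77) = e^(−2.354) = 0.09498; e^(−k₂t) = e^(−1.823) = 0.1615.
C_P = 1.33×2.77/(1.03−1.33) × (0.09498−0.1615) = (-12.28)×(-0.06655) = 0.8172 mol/dm³.
Y_P = C_P/C_{A0} = 0.8172/2.77 = 0.295.

0.295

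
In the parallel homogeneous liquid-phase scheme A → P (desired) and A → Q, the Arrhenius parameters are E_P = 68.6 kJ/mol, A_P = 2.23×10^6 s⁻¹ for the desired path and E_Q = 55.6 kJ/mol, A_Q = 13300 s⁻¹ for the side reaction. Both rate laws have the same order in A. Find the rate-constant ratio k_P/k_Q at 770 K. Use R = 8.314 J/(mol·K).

Since both paths have the same order in A, the concentration cancels and S_{P/Q} = k_P/k_Q = (A_P/A_Q)·exp[(E_Q−E_P)/(RT)].
(E_Q−E_P)/(RT) = (55.6−68.6)×10³/(8.314×770) = -13000/6402 = -2.031.
k_P/k_Q = (2.23×10^6/13300)·exp(-2.031) = 167.7 × 0.1312 = 22.0.

22.0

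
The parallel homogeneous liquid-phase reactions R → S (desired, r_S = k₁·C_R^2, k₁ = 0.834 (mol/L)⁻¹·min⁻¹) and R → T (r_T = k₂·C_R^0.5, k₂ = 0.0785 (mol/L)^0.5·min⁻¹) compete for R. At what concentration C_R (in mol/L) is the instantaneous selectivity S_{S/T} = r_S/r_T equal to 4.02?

S_{S/T} = (k₁/k₂)·C_R^1.5 ⇒ C_R = (S·k₂/k₁)^(1/1.5).
= (4.02×0.0785/0.834)^(0.6667) = (0.3784)^(0.6667) = 0.523 mol/L.

0.523 mol/L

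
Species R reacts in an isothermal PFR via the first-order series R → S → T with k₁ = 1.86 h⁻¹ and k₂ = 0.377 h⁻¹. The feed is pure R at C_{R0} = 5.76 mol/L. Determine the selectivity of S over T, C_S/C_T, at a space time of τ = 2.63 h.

0.850

For first-order series with pure R initially, C_S(τ) = k₁C_{R0}/(k₂−k₁)·(e^(−k₁τ) − e^(−k₂τ)).
e^(−k₁τ) = e^(−1.86×2.63) = e^(−4.892) = 0.007508; e^(−k₂τ) = e^(−0.9915) = 0.3710.
C_S = 1.86×5.76/(0.377−1.86) × (0.007508−0.3710) = (-7.224)×(-0.3635) = 2.626 mol/L.
C_R = C_{R0}e^(−k₁τ) = 0.04325 mol/L, so C_T = C_{R0}−C_R−C_S = 3.091 mol/L; C_S/C_T = 0.850.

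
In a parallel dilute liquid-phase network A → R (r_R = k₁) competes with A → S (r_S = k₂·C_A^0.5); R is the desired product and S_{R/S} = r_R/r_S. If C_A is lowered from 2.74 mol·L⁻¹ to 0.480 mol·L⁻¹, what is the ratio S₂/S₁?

2.39

S_{R/S} = (k₁/k₂)·C_A^-0.5, so S₂/S₁ = (C_{A,2}/C_{A,1})^-0.5.
= (0.480/2.74)^(-0.5) = (0.1752)^(-0.5) = 2.39.
Selectivity toward R rises as C_A falls — low-concentration operation is favoured.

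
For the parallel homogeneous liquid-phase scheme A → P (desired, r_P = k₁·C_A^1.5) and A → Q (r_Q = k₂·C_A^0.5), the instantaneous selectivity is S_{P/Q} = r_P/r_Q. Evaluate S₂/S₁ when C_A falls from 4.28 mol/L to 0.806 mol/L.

0.188

S_{P/Q} = (k₁/k₂)·C_A, so S₂/S₁ = (C_{A,2}/C_{A,1}).
= 0.806/4.28 = 0.188.
Selectivity toward P falls as C_A falls — high-concentration operation is favoured.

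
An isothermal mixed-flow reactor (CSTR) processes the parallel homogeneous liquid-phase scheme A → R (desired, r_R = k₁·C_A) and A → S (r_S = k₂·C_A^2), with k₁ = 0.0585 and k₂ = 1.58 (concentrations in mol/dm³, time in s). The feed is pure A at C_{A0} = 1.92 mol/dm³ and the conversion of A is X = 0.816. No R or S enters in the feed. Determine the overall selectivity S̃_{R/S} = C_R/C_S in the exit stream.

Exit C_A = C_{A0}(1−X) = 1.92×0.184 = 0.3533 mol/dm³.
A CSTR operates uniformly at the exit composition, giving r_R = 0.02067 and r_S = 0.1972 (each k·C_A^n at C_A = 0.3533).
Overall selectivity = C_R/C_S = r_Rτ/(r_Sτ) = r_R/r_S = 0.105.

0.105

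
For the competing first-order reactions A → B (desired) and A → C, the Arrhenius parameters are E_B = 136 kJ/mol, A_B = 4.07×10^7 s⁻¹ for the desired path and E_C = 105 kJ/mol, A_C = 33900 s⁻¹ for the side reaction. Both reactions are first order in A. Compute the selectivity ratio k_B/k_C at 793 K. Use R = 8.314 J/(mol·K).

With equal orders, S_{B/C} = k_B/k_C = (A_B/A_C)·exp[(E_C−E_B)/(RT)].
(E_C−E_B)/(RT) = (105−136)×10³/(8.314×793) = -31000/6593 = -4.702.
k_B/k_C = (4.07×10^7/33900)·exp(-4.702) = 1201 × 0.009078 = 10.9.
Since E_B > E_C, raising the temperature improves selectivity toward B.

10.9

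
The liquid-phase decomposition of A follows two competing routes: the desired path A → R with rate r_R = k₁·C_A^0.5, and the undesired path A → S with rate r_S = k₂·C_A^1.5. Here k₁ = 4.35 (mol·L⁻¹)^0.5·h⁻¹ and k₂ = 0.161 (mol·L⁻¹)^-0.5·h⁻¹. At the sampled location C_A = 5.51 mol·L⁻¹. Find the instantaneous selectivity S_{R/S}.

4.90

S_{R/S} = r_R/r_S = (k₁·C_A^0.5)/(k₂·C_A^1.5) = (k₁/k₂)·C_A⁻¹.
= (4.35×5.510^0.5) / (0.161×5.510^1.5) = 10.21/2.082 = 4.90.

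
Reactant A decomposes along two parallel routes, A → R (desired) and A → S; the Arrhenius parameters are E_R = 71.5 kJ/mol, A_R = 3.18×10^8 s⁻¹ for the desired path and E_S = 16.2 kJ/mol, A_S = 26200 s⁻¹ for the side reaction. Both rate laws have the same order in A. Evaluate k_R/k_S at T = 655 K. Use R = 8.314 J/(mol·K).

0.472

k_R/k_S = (A_R/A_S)·exp[−(E_R−E_S)/(RT)] = (A_R/A_S)·exp[(E_S−E_R)/(RT)].
(E_S−E_R)/(RT) = (16.2−71.5)×10³/(8.314×655) = -55300/5446 = -10.15.
k_R/k_S = (3.18×10^8/26200)·exp(-10.15) = 12137 × 3.889×10^-5 = 0.472.
Since E_R > E_S, raising the temperature improves selectivity toward R.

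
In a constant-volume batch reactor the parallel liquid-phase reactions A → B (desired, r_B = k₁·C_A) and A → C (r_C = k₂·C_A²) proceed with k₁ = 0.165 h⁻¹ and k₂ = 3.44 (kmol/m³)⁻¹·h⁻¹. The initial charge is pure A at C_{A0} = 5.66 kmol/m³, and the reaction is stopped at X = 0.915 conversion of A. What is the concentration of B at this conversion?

C_A = C_{A0}(1−X) = 0.4811 kmol/m³.
Along a PFR/batch, dC_B/dC_A = −r_B/(r_B+r_C) = −k₁/(k₁+k₂·C_A).
Integrating from C_{A0} to C_A: C_B = (0.165/3.44)·ln[(0.165+3.44·5.66)/(0.165+3.44·0.481)] = 0.04797·ln(19.64/1.820) = 0.1141 kmol/m³.

0.114 kmol/m³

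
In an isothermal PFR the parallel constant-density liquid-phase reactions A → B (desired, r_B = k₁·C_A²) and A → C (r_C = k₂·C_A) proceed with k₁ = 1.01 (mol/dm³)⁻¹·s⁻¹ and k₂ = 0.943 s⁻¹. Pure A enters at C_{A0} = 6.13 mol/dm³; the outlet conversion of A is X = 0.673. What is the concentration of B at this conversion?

C_A = C_{A0}(1−X) = 2.005 mol/dm³.
Along a PFR/batch, dC_C/dC_A = −r_C/(r_B+r_C) = −k₂/(k₂+k₁·C_A).
Integrating from C_{A0} to C_A: C_C = (0.943/1.01)·ln[(0.943+1.01·6.13)/(0.943+1.01·2.00)] = 0.9337·ln(7.134/2.968) = 0.8190 mol/dm³.
Then C_B = (C_{A0}−C_A) − C_C = 4.125 − 0.8190 = 3.307 mol/dm³.

3.31 mol/dm³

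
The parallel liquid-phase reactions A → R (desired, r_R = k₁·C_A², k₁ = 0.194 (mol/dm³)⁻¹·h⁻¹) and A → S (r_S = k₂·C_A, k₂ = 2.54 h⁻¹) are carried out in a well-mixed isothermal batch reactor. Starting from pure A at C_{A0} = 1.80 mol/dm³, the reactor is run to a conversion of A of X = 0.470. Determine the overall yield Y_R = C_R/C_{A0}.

0.0446

C_A = C_{A0}(1−X) = 0.9540 mol/dm³.
Along a PFR/batch, dC_S/dC_A = −r_S/(r_R+r_S) = −k₂/(k₂+k₁·C_A).
Integrating from C_{A0} to C_A: C_S = (2.54/0.194)·ln[(2.54+0.194·1.80)/(2.54+0.194·0.954)] = 13.09·ln(2.889/2.725) = 0.7657 mol/dm³.
Then C_R = (C_{A0}−C_A) − C_S = 0.8460 − 0.7657 = 0.08029 mol/dm³.
Y_R = C_R/C_{A0} = 0.08029/1.80 = 0.0446.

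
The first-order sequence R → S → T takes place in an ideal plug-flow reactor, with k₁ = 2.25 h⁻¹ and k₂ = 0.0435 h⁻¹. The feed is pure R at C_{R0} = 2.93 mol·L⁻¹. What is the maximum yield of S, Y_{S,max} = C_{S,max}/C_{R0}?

0.925

At the optimum, C_{S,max}/C_{R0} = (k₁/k₂)^[k₂/(k₂−k₁)].
= (2.25/0.0435)^(0.0435/(0.0435−2.25)) = (51.72)^(-0.01971) = 0.9252.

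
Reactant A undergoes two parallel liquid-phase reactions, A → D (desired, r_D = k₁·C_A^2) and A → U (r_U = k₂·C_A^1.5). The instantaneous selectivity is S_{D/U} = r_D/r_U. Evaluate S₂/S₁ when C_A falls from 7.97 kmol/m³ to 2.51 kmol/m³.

S_{D/U} = (k₁/k₂)·C_A^0.5, so S₂/S₁ = (C_{A,2}/C_{A,1})^0.5.
= (2.51/7.97)^0.5 = (0.3149)^0.5 = 0.561.

0.561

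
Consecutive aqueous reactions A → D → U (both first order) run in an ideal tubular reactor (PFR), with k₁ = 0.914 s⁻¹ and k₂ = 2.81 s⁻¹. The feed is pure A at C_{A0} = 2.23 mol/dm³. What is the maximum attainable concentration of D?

0.422 mol/dm³

Evaluating C_D at τ_opt = ln(k₂/k₁)/(k₂−k₁) gives C_{D,max}/C_{A0} = (k₁/k₂)^[k₂/(k₂−k₁)].
= (0.914/2.81)^(2.81/(2.81−0.914)) = (0.3253)^(1.482) = 0.1893.
C_{D,max} = 0.1893×2.23 = 0.422 mol/dm³.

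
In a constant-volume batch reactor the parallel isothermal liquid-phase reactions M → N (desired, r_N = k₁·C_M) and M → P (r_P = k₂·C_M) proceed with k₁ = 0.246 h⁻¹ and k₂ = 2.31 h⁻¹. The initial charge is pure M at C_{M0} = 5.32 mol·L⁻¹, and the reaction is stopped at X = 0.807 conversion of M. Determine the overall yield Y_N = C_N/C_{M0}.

C_M = C_{M0}(1−X) = 1.027 mol·L⁻¹.
Both paths are first order in M, so the instantaneous fraction to N is constant: dC_N/d(−C_M) = k₁/(k₁+k₂) = 0.09624.
C_N = 0.09624·(C_{M0}−C_M) = 0.09624×4.293 = 0.413 mol·L⁻¹.
Y_N = C_N/C_{M0} = 0.4132/5.32 = 0.0777.

0.0777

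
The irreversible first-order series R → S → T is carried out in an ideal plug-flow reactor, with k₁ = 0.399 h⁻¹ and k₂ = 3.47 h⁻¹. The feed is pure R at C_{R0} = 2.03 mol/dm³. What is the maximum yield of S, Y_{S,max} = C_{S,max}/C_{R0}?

At the optimum, C_{S,max}/C_{R0} = (k₁/k₂)^[k₂/(k₂−k₁)].
= (0.399/3.47)^(3.47/(3.47−0.399)) = (0.1150)^(1.130) = 0.08682.

0.0868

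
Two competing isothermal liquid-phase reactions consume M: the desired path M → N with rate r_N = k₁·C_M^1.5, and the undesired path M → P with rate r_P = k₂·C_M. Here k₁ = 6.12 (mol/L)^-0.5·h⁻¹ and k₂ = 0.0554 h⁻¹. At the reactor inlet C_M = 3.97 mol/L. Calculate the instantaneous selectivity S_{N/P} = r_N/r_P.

220

S_{N/P} = r_N/r_P = (k₁·C_M^1.5)/(k₂·C_M) = (k₁/k₂)·C_M^0.5.
= (6.12×3.970^1.5) / (0.0554×3.970) = 48.41/0.2199 = 220.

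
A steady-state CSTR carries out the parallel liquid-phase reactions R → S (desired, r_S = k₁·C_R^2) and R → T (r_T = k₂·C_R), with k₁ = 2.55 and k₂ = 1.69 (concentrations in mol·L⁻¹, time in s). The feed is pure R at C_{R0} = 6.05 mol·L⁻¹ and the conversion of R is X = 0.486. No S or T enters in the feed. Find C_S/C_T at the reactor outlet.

4.69

Exit C_R = C_{R0}(1−X) = 6.05×0.514 = 3.110 mol·L⁻¹.
In a CSTR the entire volume is at exit conditions, so r_S = 2.55×3.110^2 = 24.66 and r_T = 1.69×3.110 = 5.255.
Overall selectivity = C_S/C_T = r_Sτ/(r_Tτ) = r_S/r_T = 4.69.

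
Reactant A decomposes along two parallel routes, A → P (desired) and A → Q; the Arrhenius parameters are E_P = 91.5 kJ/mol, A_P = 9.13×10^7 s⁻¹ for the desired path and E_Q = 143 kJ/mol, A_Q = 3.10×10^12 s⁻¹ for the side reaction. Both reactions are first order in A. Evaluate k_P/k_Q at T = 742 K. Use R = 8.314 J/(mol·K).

With equal orders, S_{P/Q} = k_P/k_Q = (A_P/A_Q)·exp[(E_Q−E_P)/(RT)].
(E_Q−E_P)/(RT) = (143−91.5)×10³/(8.314×742) = 51500/6169 = 8.348.
k_P/k_Q = (9.13×10^7/3.10×10^12)·exp(8.348) = 2.945×10^-5 × 4223 = 0.124.
Since E_P < E_Q, lowering the temperature improves selectivity toward P.

0.124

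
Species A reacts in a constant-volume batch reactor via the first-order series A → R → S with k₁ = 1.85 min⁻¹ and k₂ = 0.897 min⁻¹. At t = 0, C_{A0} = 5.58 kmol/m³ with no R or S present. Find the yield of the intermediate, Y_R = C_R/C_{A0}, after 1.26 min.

0.438

For first-order series with pure A initially, C_R(t) = k₁C_{A0}/(k₂−k₁)·(e^(−k₁t) − e^(−k₂t)).
e^(−k₁t) = e^(−1.85×1.26) = e^(−2.331) = 0.09720; e^(−k₂t) = e^(−1.130) = 0.3230.
C_R = 1.85×5.58/(0.897−1.85) × (0.09720−0.3230) = (-10.83)×(-0.2258) = 2.445 kmol/m³.
Y_R = C_R/C_{A0} = 2.445/5.58 = 0.438.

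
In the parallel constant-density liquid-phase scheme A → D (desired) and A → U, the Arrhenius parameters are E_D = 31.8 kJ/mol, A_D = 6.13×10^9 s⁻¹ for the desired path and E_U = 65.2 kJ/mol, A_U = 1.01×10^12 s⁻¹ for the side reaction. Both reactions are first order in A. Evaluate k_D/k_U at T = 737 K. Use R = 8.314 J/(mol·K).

Since both paths have the same order in A, the concentration cancels and S_{D/U} = k_D/k_U = (A_D/A_U)·exp[(E_U−E_D)/(RT)].
(E_U−E_D)/(RT) = (65.2−31.8)×10³/(8.314×737) = 33400/6127 = 5.451.
k_D/k_U = (6.13×10^9/1.01×10^12)·exp(5.451) = 0.006069 × 233.0 = 1.41.
Since E_D < E_U, lowering the temperature improves selectivity toward D.

1.41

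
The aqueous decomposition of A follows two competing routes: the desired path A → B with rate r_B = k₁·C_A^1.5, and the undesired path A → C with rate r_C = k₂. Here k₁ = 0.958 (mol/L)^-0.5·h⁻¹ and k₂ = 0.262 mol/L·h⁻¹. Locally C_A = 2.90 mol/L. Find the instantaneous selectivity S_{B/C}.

18.1

S_{B/C} = r_B/r_C = (k₁·C_A^1.5)/(k₂) = (k₁/k₂)·C_A^1.5.
= (0.958×2.900^1.5) / (0.262) = 4.731/0.2620 = 18.1.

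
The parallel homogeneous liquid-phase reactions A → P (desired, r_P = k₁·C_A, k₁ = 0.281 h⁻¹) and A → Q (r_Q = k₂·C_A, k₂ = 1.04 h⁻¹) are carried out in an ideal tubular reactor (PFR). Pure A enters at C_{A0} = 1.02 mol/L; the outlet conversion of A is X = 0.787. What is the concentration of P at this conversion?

C_A = C_{A0}(1−X) = 0.2173 mol/L.
Both paths are first order in A, so the instantaneous fraction to P is constant: dC_P/d(−C_A) = k₁/(k₁+k₂) = 0.2127.
C_P = 0.2127·(C_{A0}−C_A) = 0.2127×0.8027 = 0.171 mol/L.

0.171 mol/L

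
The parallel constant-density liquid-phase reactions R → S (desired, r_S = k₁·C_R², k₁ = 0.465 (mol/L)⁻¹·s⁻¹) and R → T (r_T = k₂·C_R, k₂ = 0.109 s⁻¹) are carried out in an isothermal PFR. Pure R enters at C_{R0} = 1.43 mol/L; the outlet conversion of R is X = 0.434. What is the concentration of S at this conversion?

0.511 mol/L

C_R = C_{R0}(1−X) = 0.8094 mol/L.
Along a PFR/batch, dC_T/dC_R = −r_T/(r_S+r_T) = −k₂/(k₂+k₁·C_R).
Integrating from C_{R0} to C_R: C_T = (0.109/0.465)·ln[(0.109+0.465·1.43)/(0.109+0.465·0.809)] = 0.2344·ln(0.7740/0.4854) = 0.1094 mol/L.
Then C_S = (C_{R0}−C_R) − C_T = 0.6206 − 0.1094 = 0.5112 mol/L.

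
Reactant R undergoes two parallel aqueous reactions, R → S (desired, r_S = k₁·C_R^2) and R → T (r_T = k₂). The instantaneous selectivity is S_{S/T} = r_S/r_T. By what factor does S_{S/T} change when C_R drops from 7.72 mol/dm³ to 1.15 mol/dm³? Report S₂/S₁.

0.0222

S_{S/T} = (k₁/k₂)·C_R^2, so S₂/S₁ = (C_{R,2}/C_{R,1})^2.
= (1.15/7.72)^2 = (0.1490)^2 = 0.0222.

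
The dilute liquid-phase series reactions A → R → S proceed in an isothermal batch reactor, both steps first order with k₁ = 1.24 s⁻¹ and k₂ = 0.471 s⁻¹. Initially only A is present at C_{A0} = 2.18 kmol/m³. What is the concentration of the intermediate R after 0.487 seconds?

0.873 kmol/m³

For first-order series with pure A initially, C_R(t) = k₁C_{A0}/(k₂−k₁)·(e^(−k₁t) − e^(−k₂t)).
e^(−k₁t) = e^(−1.24×0.487) = e^(−0.6039) = 0.5467; e^(−k₂t) = e^(−0.2294) = 0.7950.
C_R = 1.24×2.18/(0.471−1.24) × (0.5467−0.7950) = (-3.515)×(-0.2483) = 0.8730 kmol/m³.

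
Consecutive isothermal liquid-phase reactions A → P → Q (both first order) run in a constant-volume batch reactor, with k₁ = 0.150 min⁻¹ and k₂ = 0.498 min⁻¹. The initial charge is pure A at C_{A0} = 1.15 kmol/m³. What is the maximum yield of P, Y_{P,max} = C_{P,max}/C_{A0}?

For a first-order series the maximum intermediate yield is C_{P,max}/C_{A0} = (k₁/k₂)^[k₂/(k₂−k₁)].
= (0.150/0.498)^(0.498/(0.498−0.150)) = (0.3012)^(1.431) = 0.1796.

0.180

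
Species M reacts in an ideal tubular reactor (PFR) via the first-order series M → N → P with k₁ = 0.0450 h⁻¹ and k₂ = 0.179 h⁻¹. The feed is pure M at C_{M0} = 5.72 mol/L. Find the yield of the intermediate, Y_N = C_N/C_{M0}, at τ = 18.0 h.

The intermediate concentration in a first-order A→B→C sequence is C_N = k₁C_{M0}(e^(−k₁τ) − e^(−k₂τ))/(k₂−k₁).
e^(−k₁τ) = e^(−0.0450×18.0) = e^(−0.8100) = 0.4449; e^(−k₂τ) = e^(−3.222) = 0.03988.
C_N = 0.0450×5.72/(0.179−0.0450) × (0.4449−0.03988) = 1.921×0.4050 = 0.7779 mol/L.
Y_N = C_N/C_{M0} = 0.7779/5.72 = 0.136.

0.136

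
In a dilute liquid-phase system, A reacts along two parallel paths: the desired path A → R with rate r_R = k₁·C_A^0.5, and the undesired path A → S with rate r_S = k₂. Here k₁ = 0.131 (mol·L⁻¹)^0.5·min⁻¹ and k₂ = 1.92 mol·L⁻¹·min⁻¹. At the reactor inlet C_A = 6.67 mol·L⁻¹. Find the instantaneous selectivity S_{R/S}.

S_{R/S} = r_R/r_S = (k₁·C_A^0.5)/(k₂) = (k₁/k₂)·C_A^0.5.
= (0.131×6.670^0.5) / (1.92) = 0.3383/1.920 = 0.176.

0.176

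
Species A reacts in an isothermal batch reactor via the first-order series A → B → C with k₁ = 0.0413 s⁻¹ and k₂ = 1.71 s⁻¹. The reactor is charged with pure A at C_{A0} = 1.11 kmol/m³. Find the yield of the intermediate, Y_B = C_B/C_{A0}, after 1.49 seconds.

The intermediate concentration in a first-order A→B→C sequence is C_B = k₁C_{A0}(e^(−k₁t) − e^(−k₂t))/(k₂−k₁).
e^(−k₁t) = e^(−0.0413×1.49) = e^(−0.06154) = 0.9403; e^(−k₂t) = e^(−2.548) = 0.07825.
C_B = 0.0413×1.11/(1.71−0.0413) × (0.9403−0.07825) = 0.02747×0.8621 = 0.02368 kmol/m³.
Y_B = C_B/C_{A0} = 0.02368/1.11 = 0.0213.

0.0213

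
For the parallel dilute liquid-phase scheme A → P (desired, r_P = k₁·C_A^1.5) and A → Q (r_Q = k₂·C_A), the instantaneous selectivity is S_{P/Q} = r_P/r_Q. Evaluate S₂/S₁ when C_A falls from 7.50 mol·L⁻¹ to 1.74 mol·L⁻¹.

S_{P/Q} = (k₁/k₂)·C_A^0.5, so S₂/S₁ = (C_{A,2}/C_{A,1})^0.5.
= (1.74/7.50)^0.5 = (0.2320)^0.5 = 0.482.
Selectivity toward P falls as C_A falls — high-concentration operation is favoured.

0.482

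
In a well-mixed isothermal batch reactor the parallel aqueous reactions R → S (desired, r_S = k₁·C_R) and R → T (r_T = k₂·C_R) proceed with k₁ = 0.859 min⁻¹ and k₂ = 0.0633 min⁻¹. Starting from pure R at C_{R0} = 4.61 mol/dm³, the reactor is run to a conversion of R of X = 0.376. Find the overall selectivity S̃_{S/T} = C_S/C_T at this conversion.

C_R = C_{R0}(1−X) = 2.877 mol/dm³.
Both paths are first order in R, so the instantaneous fraction to S is constant: dC_S/d(−C_R) = k₁/(k₁+k₂) = 0.9314.
C_S = 0.9314·(C_{R0}−C_R) = 0.9314×1.733 = 1.61 mol/dm³.
C_T = (C_{R0}−C_R)−C_S = 0.1190 mol/dm³; S̃_{S/T} = 1.614/0.1190 = 13.6.

13.6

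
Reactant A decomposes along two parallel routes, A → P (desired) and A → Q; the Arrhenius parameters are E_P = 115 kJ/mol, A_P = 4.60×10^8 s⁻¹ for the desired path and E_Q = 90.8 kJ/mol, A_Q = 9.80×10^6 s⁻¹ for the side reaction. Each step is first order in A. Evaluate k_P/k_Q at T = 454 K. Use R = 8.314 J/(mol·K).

0.0771

k_P/k_Q = (A_P/A_Q)·exp[−(E_P−E_Q)/(RT)] = (A_P/A_Q)·exp[(E_Q−E_P)/(RT)].
(E_Q−E_P)/(RT) = (90.8−115)×10³/(8.314×454) = -24200/3775 = -6.411.
k_P/k_Q = (4.60×10^8/9.80×10^6)·exp(-6.411) = 46.94 × 0.001643 = 0.0771.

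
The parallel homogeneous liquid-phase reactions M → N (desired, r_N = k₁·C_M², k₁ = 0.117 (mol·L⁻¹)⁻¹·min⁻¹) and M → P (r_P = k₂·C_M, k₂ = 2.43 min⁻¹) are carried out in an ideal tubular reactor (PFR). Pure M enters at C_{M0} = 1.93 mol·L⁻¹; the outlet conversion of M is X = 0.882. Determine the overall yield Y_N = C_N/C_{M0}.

C_M = C_{M0}(1−X) = 0.2277 mol·L⁻¹.
Along a PFR/batch, dC_P/dC_M = −r_P/(r_N+r_P) = −k₂/(k₂+k₁·C_M).
Integrating from C_{M0} to C_M: C_P = (2.43/0.117)·ln[(2.43+0.117·1.93)/(2.43+0.117·0.228)] = 20.77·ln(2.656/2.457) = 1.619 mol·L⁻¹.
Then C_N = (C_{M0}−C_M) − C_P = 1.702 − 1.619 = 0.08324 mol·L⁻¹.
Y_N = C_N/C_{M0} = 0.08324/1.93 = 0.0431.

0.0431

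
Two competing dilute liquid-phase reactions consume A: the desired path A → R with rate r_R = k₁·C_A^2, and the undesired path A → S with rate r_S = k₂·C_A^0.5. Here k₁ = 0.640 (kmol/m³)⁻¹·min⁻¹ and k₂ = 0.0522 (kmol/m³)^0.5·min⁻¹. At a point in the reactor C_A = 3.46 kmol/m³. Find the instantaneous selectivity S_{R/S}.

S_{R/S} = r_R/r_S = (k₁·C_A^2)/(k₂·C_A^0.5) = (k₁/k₂)·C_A^1.5.
= (0.640×3.460^2) / (0.0522×3.460^0.5) = 7.662/0.09710 = 78.9.

78.9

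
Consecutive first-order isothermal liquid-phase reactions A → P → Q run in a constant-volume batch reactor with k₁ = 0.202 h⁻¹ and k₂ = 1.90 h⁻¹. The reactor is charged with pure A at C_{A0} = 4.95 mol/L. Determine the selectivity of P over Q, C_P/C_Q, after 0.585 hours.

The intermediate concentration in a first-order A→B→C sequence is C_P = k₁C_{A0}(e^(−k₁t) − e^(−k₂t))/(k₂−k₁).
e^(−k₁t) = e^(−0.202×0.585) = e^(−0.1182) = 0.8885; e^(−k₂t) = e^(−1.111) = 0.3291.
C_P = 0.202×4.95/(1.90−0.202) × (0.8885−0.3291) = 0.5889×0.5595 = 0.3295 mol/L.
C_A = C_{A0}e^(−k₁t) = 4.398 mol/L, so C_Q = C_{A0}−C_A−C_P = 0.2222 mol/L; C_P/C_Q = 1.48.

1.48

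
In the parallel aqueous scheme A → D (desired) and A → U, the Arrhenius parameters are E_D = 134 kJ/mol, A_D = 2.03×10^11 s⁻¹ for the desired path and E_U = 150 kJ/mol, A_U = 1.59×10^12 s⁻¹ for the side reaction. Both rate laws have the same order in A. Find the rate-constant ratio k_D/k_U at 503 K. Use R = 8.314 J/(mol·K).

Since both paths have the same order in A, the concentration cancels and S_{D/U} = k_D/k_U = (A_D/A_U)·exp[(E_U−E_D)/(RT)].
(E_U−E_D)/(RT) = (150−134)×10³/(8.314×503) = 16000/4182 = 3.826.
k_D/k_U = (2.03×10^11/1.59×10^12)·exp(3.826) = 0.1277 × 45.88 = 5.86.

5.86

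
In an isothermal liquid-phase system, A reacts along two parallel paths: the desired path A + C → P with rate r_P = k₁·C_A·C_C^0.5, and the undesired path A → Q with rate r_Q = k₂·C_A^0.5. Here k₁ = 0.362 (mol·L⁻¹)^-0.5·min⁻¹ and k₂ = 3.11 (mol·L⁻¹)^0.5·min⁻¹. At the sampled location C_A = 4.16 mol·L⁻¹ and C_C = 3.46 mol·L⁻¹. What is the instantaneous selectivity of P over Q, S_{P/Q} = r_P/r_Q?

0.442

S_{P/Q} = r_P/r_Q = (k₁·C_A·C_C^0.5)/(k₂·C_A^0.5) = (k₁/k₂)·C_A^0.5·C_C^0.5.
= (0.362×4.160×3.460^0.5) / (3.11×4.160^0.5) = 2.801/6.343 = 0.442.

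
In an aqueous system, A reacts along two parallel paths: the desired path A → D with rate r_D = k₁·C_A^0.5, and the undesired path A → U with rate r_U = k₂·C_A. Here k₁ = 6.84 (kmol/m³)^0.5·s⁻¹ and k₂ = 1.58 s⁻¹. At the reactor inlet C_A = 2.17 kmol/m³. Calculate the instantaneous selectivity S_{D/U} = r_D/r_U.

2.94

S_{D/U} = r_D/r_U = (k₁·C_A^0.5)/(k₂·C_A) = (k₁/k₂)·C_A^-0.5.
= (6.84×2.170^0.5) / (1.58×2.170) = 10.08/3.429 = 2.94.
The undesired path is higher order in A, so low C_A (CSTR or dilute feed) favours D.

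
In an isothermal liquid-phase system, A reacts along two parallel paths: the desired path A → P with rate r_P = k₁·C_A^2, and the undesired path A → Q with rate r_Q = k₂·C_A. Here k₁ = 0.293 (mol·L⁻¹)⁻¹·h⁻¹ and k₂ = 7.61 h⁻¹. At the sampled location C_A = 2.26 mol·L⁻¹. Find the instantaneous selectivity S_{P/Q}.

S_{P/Q} = r_P/r_Q = (k₁·C_A^2)/(k₂·C_A) = (k₁/k₂)·C_A.
= (0.293×2.260^2) / (7.61×2.260) = 1.497/17.20 = 0.0870.

0.0870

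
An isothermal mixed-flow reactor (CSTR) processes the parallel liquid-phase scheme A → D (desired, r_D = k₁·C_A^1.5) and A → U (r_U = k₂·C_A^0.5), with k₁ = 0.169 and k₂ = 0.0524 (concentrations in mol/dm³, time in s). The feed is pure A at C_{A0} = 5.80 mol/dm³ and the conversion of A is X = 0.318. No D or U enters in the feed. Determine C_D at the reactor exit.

Exit C_A = C_{A0}(1−X) = 5.80×0.682 = 3.956 mol/dm³.
Rates in a CSTR are evaluated at the outlet concentration: r_D = 0.169×3.956^1.5 = 1.330, r_U = 0.0524×3.956^0.5 = 0.1042.
Fraction of consumed A going to D: r_D/(r_D+r_U) = 0.9273.
C_D = 0.9273·C_{A0}·X = 0.9273×5.80×0.318 = 1.71 mol/dm³.

1.71 mol/dm³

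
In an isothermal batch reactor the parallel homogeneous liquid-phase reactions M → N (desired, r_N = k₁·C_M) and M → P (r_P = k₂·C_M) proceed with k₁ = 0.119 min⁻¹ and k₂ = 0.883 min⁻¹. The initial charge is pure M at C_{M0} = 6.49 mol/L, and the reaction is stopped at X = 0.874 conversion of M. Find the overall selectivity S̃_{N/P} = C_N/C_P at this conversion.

0.135

C_M = C_{M0}(1−X) = 0.8177 mol/L.
Both paths are first order in M, so the instantaneous fraction to N is constant: dC_N/d(−C_M) = k₁/(k₁+k₂) = 0.1188.
C_N = 0.1188·(C_{M0}−C_M) = 0.1188×5.672 = 0.674 mol/L.
C_P = (C_{M0}−C_M)−C_N = 4.999 mol/L; S̃_{N/P} = 0.6737/4.999 = 0.135.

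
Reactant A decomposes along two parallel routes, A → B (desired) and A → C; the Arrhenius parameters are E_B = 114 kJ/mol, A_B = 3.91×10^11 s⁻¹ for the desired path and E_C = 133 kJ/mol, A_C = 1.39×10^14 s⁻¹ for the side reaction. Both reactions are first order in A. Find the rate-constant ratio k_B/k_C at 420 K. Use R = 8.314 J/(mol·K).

Since both paths have the same order in A, the concentration cancels and S_{B/C} = k_B/k_C = (A_B/A_C)·exp[(E_C−E_B)/(RT)].
(E_C−E_B)/(RT) = (133−114)×10³/(8.314×420) = 19000/3492 = 5.441.
k_B/k_C = (3.91×10^11/1.39×10^14)·exp(5.441) = 0.002813 × 230.7 = 0.649.
Since E_B < E_C, lowering the temperature improves selectivity toward B.

0.649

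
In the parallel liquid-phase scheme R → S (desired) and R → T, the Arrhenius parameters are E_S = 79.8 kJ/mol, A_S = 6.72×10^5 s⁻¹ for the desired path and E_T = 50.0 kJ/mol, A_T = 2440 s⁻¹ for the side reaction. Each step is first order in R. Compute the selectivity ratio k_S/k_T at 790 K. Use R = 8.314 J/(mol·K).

Since both paths have the same order in R, the concentration cancels and S_{S/T} = k_S/k_T = (A_S/A_T)·exp[(E_T−E_S)/(RT)].
(E_T−E_S)/(RT) = (50.0−79.8)×10³/(8.314×790) = -29800/6568 = -4.537.
k_S/k_T = (6.72×10^5/2440)·exp(-4.537) = 275.4 × 0.01070 = 2.95.

2.95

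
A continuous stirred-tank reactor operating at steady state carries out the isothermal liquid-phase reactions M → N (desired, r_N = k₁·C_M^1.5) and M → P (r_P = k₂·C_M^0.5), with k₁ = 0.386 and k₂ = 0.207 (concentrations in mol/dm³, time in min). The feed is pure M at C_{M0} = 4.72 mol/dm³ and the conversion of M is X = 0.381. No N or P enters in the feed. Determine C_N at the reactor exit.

Exit C_M = C_{M0}(1−X) = 4.72×0.619 = 2.922 mol/dm³.
In a CSTR the entire volume is at exit conditions, so r_N = 0.386×2.922^1.5 = 1.928 and r_P = 0.207×2.922^0.5 = 0.3538.
Fraction of consumed M going to N: r_N/(r_N+r_P) = 0.8449.
C_N = 0.8449·C_{M0}·X = 0.8449×4.72×0.381 = 1.52 mol/dm³.

1.52 mol/dm³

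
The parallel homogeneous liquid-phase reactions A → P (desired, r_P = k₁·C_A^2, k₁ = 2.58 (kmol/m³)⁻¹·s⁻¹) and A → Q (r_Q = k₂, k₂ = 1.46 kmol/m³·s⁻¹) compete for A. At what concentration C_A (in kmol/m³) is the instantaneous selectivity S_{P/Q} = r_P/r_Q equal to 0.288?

0.404 kmol/m³

S_{P/Q} = (k₁/k₂)·C_A^2 ⇒ C_A = (S·k₂/k₁)^(0.5).
= (0.288×1.46/2.58)^(0.5) = (0.1630)^(0.5) = 0.404 kmol/m³.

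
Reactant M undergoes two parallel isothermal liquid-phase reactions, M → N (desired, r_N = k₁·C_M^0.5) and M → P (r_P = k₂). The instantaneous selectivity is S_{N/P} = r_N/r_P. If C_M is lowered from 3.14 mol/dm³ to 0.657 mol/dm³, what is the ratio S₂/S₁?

S_{N/P} = (k₁/k₂)·C_M^0.5, so S₂/S₁ = (C_{M,2}/C_{M,1})^0.5.
= (0.657/3.14)^0.5 = (0.2092)^0.5 = 0.457.

0.457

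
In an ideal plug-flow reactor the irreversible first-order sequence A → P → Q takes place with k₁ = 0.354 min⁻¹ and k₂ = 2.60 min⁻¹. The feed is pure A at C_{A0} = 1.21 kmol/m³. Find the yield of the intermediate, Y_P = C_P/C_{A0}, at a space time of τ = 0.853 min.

For first-order series with pure A initially, C_P(τ) = k₁C_{A0}/(k₂−k₁)·(e^(−k₁τ) − e^(−k₂τ)).
e^(−k₁τ) = e^(−0.354×0.853) = e^(−0.3020) = 0.7394; e^(−k₂τ) = e^(−2.218) = 0.1088.
C_P = 0.354×1.21/(2.60−0.354) × (0.7394−0.1088) = 0.1907×0.6305 = 0.1202 kmol/m³.
Y_P = C_P/C_{A0} = 0.1202/1.21 = 0.0994.

0.0994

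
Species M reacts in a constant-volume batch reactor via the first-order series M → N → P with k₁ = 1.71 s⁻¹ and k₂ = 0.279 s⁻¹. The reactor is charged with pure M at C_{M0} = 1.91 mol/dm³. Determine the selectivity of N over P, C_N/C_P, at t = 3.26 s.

0.918

Solving the coupled first-order balances gives C_N(t) = [k₁/(k₂−k₁)]·C_{M0}·(e^(−k₁t) − e^(−k₂t)).
e^(−k₁t) = e^(−1.71×3.26) = e^(−5.575) = 0.003793; e^(−k₂t) = e^(−0.9095) = 0.4027.
C_N = 1.71×1.91/(0.279−1.71) × (0.003793−0.4027) = (-2.282)×(-0.3989) = 0.9105 mol/dm³.
C_M = C_{M0}e^(−k₁t) = 0.007245 mol/dm³, so C_P = C_{M0}−C_M−C_N = 0.9923 mol/dm³; C_N/C_P = 0.918.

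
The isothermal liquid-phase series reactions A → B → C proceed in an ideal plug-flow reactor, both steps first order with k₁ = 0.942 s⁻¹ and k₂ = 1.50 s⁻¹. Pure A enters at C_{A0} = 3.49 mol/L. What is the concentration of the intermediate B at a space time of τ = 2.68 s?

Solving the coupled first-order balances gives C_B(τ) = [k₁/(k₂−k₁)]·C_{A0}·(e^(−k₁τ) − e^(−k₂τ)).
e^(−k₁τ) = e^(−0.942×2.68) = e^(−2.525) = 0.08009; e^(−k₂τ) = e^(−4.020) = 0.01795.
C_B = 0.942×3.49/(1.50−0.942) × (0.08009−0.01795) = 5.892×0.06214 = 0.3661 mol/L.

0.366 mol/L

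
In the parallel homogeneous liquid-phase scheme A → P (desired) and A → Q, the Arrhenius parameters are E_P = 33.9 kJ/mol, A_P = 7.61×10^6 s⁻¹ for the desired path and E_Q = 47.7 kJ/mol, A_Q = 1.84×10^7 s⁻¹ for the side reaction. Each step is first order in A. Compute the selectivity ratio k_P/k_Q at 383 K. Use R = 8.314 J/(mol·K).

Since both paths have the same order in A, the concentration cancels and S_{P/Q} = k_P/k_Q = (A_P/A_Q)·exp[(E_Q−E_P)/(RT)].
(E_Q−E_P)/(RT) = (47.7−33.9)×10³/(8.314×383) = 13800/3184 = 4.334.
k_P/k_Q = (7.61×10^6/1.84×10^7)·exp(4.334) = 0.4136 × 76.23 = 31.5.

31.5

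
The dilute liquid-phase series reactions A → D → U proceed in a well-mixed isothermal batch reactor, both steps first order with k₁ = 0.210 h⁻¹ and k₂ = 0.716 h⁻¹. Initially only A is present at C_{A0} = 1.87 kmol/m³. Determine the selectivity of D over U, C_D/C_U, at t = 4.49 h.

The intermediate concentration in a first-order A→B→C sequence is C_D = k₁C_{A0}(e^(−k₁t) − e^(−k₂t))/(k₂−k₁).
e^(−k₁t) = e^(−0.210×4.49) = e^(−0.9429) = 0.3895; e^(−k₂t) = e^(−3.215) = 0.04016.
C_D = 0.210×1.87/(0.716−0.210) × (0.3895−0.04016) = 0.7761×0.3493 = 0.2711 kmol/m³.
C_A = C_{A0}e^(−k₁t) = 0.7284 kmol/m³, so C_U = C_{A0}−C_A−C_D = 0.8705 kmol/m³; C_D/C_U = 0.311.

0.311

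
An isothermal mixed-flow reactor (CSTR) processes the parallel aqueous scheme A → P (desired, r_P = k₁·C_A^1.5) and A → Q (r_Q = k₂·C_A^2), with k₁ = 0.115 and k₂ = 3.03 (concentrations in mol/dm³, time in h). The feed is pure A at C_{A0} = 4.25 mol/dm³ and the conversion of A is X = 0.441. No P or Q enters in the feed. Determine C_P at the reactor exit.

Exit C_A = C_{A0}(1−X) = 4.25×0.559 = 2.376 mol/dm³.
In a CSTR the entire volume is at exit conditions, so r_P = 0.115×2.376^1.5 = 0.4211 and r_Q = 3.03×2.376^2 = 17.10.
Fraction of consumed A going to P: r_P/(r_P+r_Q) = 0.02403.
C_P = 0.02403·C_{A0}·X = 0.02403×4.25×0.441 = 0.0450 mol/dm³.

0.0450 mol/dm³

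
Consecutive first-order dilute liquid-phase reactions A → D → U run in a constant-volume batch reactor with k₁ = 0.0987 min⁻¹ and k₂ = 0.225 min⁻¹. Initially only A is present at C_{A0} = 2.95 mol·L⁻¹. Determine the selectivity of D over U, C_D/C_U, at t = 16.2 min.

The intermediate concentration in a first-order A→B→C sequence is C_D = k₁C_{A0}(e^(−k₁t) − e^(−k₂t))/(k₂−k₁).
e^(−k₁t) = e^(−0.0987×16.2) = e^(−1.599) = 0.2021; e^(−k₂t) = e^(−3.645) = 0.02612.
C_D = 0.0987×2.95/(0.225−0.0987) × (0.2021−0.02612) = 2.305×0.1760 = 0.4057 mol·L⁻¹.
C_A = C_{A0}e^(−k₁t) = 0.5962 mol·L⁻¹, so C_U = C_{A0}−C_A−C_D = 1.948 mol·L⁻¹; C_D/C_U = 0.208.

0.208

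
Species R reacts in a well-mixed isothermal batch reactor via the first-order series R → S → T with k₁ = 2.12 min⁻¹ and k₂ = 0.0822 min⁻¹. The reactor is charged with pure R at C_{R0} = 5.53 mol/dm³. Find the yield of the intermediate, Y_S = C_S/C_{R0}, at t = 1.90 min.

0.871

The intermediate concentration in a first-order A→B→C sequence is C_S = k₁C_{R0}(e^(−k₁t) − e^(−k₂t))/(k₂−k₁).
e^(−k₁t) = e^(−2.12×1.90) = e^(−4.028) = 0.01781; e^(−k₂t) = e^(−0.1562) = 0.8554.
C_S = 2.12×5.53/(0.0822−2.12) × (0.01781−0.8554) = (-5.753)×(-0.8376) = 4.819 mol/dm³.
Y_S = C_S/C_{R0} = 4.819/5.53 = 0.871.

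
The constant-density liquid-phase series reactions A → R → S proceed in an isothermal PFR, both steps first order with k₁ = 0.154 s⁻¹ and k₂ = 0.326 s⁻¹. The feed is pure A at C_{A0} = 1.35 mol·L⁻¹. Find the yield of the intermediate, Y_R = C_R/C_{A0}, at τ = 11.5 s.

0.131

Solving the coupled first-order balances gives C_R(τ) = [k₁/(k₂−k₁)]·C_{A0}·(e^(−k₁τ) − e^(−k₂τ)).
e^(−k₁τ) = e^(−0.154×11.5) = e^(−1.771) = 0.1702; e^(−k₂τ) = e^(−3.749) = 0.02354.
C_R = 0.154×1.35/(0.326−0.154) × (0.1702−0.02354) = 1.209×0.1466 = 0.1772 mol·L⁻¹.
Y_R = C_R/C_{A0} = 0.1772/1.35 = 0.131.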